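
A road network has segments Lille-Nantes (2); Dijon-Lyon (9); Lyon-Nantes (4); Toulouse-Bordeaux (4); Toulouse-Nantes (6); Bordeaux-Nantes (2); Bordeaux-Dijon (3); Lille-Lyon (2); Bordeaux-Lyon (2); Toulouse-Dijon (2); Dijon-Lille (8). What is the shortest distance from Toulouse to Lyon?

6

A few of the Toulouse→Lyon routes:
Toulouse -> Dijon -> Bordeaux -> Lyon: 2 + 3 + 2 = 7
Toulouse -> Bordeaux -> Lyon: 4 + 2 = 6
Toulouse -> Nantes -> Lyon: 6 + 4 = 10
Toulouse -> Bordeaux -> Nantes -> Lyon: 4 + 2 + 4 = 10
Toulouse -> Nantes -> Lille -> Lyon: 6 + 2 + 2 = 10
Toulouse -> Bordeaux -> Nantes -> Lille -> Lyon: 4 + 2 + 2 + 2 = 10
Best route has total 6.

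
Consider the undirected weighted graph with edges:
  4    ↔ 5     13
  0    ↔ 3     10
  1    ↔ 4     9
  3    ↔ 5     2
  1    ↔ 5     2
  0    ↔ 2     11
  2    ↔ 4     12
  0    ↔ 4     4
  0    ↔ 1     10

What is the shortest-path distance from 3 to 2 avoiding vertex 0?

Paths from 3 to 2 avoiding 0:
3 - 5 - 1 - 4 - 2: 2 + 2 + 9 + 12 = 25
3 - 5 - 4 - 2: 2 + 13 + 12 = 27
The minimum is 25.

25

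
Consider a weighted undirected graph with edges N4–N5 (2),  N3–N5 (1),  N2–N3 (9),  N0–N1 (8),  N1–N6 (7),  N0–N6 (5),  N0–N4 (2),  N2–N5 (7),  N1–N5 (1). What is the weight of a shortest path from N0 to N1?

5

Candidate routes:
N0 -> N6 -> N1: 5 + 7 = 12
N0 -> N1: 8
N0 -> N4 -> N5 -> N1: 2 + 2 + 1 = 5
Shortest: 5.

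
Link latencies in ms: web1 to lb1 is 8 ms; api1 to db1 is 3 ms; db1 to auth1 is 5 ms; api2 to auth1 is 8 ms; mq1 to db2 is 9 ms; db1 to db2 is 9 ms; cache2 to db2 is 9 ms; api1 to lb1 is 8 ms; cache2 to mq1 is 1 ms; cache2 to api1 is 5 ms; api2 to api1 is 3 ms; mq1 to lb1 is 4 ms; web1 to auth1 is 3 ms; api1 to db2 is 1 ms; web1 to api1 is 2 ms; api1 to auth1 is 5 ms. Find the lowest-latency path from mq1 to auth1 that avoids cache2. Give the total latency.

15

Checking several routes:
mq1→db2→api1→auth1: 9 + 1 + 5 = 15
mq1→lb1→web1→auth1: 4 + 8 + 3 = 15
mq1→db2→api1→db1→auth1: 9 + 1 + 3 + 5 = 18
mq1→lb1→api1→web1→auth1: 4 + 8 + 2 + 3 = 17
mq1→db2→api1→web1→auth1: 9 + 1 + 2 + 3 = 15
mq1→lb1→api1→auth1: 4 + 8 + 5 = 17
Best route has total 15 ms.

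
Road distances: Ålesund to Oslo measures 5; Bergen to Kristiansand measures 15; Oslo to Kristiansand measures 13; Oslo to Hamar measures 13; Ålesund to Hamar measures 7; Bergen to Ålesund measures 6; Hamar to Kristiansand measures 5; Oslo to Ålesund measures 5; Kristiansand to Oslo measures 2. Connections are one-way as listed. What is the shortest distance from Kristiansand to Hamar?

14

Routes from Kristiansand to Hamar:
Kristiansand - Oslo - Hamar: 2 + 13 = 15
Kristiansand - Oslo - Ålesund - Hamar: 2 + 5 + 7 = 14
The minimum is 14.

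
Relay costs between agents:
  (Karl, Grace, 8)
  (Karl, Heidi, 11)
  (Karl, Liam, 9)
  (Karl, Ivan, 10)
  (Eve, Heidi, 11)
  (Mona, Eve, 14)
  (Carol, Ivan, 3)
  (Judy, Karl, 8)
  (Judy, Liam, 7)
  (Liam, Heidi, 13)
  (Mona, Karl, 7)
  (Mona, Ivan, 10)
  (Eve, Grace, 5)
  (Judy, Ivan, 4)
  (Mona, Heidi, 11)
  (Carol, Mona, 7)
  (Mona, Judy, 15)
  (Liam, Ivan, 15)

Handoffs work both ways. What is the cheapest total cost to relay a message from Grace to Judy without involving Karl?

33

A few of the Grace→Judy routes:
Grace -> Eve -> Heidi -> Liam -> Judy: 5 + 11 + 13 + 7 = 36
Grace -> Eve -> Mona -> Ivan -> Judy: 5 + 14 + 10 + 4 = 33
Grace -> Eve -> Mona -> Judy: 5 + 14 + 15 = 34
Grace -> Eve -> Mona -> Carol -> Ivan -> Judy: 5 + 14 + 7 + 3 + 4 = 33
Best route has total 33.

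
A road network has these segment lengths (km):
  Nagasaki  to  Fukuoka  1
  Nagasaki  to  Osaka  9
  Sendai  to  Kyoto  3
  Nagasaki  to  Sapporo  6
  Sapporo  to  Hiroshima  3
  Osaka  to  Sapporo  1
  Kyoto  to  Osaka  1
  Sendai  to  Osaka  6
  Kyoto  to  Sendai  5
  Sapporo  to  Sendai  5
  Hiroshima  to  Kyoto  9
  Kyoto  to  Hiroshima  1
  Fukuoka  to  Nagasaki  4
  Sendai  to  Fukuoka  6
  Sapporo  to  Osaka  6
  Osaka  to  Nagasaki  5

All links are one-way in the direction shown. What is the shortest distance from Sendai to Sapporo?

Some routes from Sendai to Sapporo:
Sendai - Kyoto - Osaka - Sapporo: 3 + 1 + 1 = 5
Sendai - Kyoto - Osaka - Nagasaki - Sapporo: 3 + 1 + 5 + 6 = 15
Sendai - Fukuoka - Nagasaki - Sapporo: 6 + 4 + 6 = 16
Sendai - Osaka - Sapporo: 6 + 1 = 7
Best route has total 5 km.

5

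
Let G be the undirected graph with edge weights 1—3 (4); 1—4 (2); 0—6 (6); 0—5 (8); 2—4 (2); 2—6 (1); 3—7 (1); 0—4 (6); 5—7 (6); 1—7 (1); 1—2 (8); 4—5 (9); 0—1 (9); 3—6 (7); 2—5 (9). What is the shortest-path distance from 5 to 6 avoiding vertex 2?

Some routes from 5 to 6 avoiding 2:
5 -> 4 -> 1 -> 7 -> 3 -> 6: 9 + 2 + 1 + 1 + 7 = 20
5 -> 0 -> 6: 8 + 6 = 14
5 -> 7 -> 1 -> 3 -> 6: 6 + 1 + 4 + 7 = 18
5 -> 7 -> 3 -> 6: 6 + 1 + 7 = 14
Shortest: 14.

14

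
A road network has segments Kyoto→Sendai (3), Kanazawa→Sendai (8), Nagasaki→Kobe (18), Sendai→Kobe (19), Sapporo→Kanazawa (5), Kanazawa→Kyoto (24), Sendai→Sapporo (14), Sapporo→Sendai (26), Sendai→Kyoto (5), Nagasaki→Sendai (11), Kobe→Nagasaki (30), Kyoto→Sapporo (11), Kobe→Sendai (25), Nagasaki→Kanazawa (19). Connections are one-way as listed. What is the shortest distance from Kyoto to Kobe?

22

Routes from Kyoto to Kobe:
Kyoto→Sapporo→Sendai→Kobe: 11 + 26 + 19 = 56
Kyoto→Sapporo→Kanazawa→Sendai→Kobe: 11 + 5 + 8 + 19 = 43
Kyoto→Sendai→Kobe: 3 + 19 = 22
The minimum is 22.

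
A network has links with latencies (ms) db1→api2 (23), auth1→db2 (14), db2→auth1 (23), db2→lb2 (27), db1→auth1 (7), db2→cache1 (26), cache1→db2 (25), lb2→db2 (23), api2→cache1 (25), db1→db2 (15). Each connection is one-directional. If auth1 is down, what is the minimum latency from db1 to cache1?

Routes from db1 to cache1 avoiding auth1:
db1-api2-cache1: 23 + 25 = 48
db1-db2-cache1: 15 + 26 = 41
The minimum is 41 ms.

41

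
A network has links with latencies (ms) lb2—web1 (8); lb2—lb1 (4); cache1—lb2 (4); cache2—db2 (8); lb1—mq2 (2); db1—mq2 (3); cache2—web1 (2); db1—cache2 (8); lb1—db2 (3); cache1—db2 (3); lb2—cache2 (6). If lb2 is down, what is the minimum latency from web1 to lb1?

13

Candidate routes:
web1 -> cache2 -> db1 -> mq2 -> lb1: 2 + 8 + 3 + 2 = 15
web1 -> cache2 -> db2 -> lb1: 2 + 8 + 3 = 13
Best route has total 13 ms.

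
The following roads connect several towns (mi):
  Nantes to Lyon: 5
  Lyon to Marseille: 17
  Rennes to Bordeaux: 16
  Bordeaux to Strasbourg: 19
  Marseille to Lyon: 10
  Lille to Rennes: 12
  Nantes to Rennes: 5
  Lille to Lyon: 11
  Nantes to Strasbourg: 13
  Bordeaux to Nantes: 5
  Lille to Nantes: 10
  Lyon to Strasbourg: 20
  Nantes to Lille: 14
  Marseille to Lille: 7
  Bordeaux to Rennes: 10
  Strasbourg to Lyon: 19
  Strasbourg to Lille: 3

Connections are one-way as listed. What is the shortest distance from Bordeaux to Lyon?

10

Comparing a few candidate routes:
Bordeaux→Nantes→Lyon: 5 + 5 = 10
Bordeaux→Nantes→Lille→Lyon: 5 + 14 + 11 = 30
Bordeaux→Nantes→Strasbourg→Lille→Lyon: 5 + 13 + 3 + 11 = 32
Shortest: 10 mi.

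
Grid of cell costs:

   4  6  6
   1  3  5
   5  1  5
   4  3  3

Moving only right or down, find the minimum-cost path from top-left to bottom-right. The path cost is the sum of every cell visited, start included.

15

One optimal route is r0c0→r1c0→r1c1→r2c1→r3c1→r3c2.
Its cost is 4 + 1 + 3 + 1 + 3 + 3 = 15.
For comparison, the top-then-right route costs 29.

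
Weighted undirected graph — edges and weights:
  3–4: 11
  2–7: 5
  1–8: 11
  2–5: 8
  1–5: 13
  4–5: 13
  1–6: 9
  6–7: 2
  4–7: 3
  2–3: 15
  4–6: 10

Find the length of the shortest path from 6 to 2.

7

Checking several routes:
6→7→4→5→2: 2 + 3 + 13 + 8 = 26
6→7→2: 2 + 5 = 7
6→4→7→2: 10 + 3 + 5 = 18
Shortest: 7.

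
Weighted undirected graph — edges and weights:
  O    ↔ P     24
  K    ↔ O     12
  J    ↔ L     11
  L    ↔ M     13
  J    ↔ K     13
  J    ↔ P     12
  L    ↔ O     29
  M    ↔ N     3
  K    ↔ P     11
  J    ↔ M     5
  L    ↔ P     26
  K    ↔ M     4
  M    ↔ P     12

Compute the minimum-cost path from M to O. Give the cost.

16

A few of the M→O routes:
M -> K -> O: 4 + 12 = 16
M -> P -> K -> O: 12 + 11 + 12 = 35
M -> P -> O: 12 + 24 = 36
M -> J -> K -> O: 5 + 13 + 12 = 30
M -> K -> P -> O: 4 + 11 + 24 = 39
M -> J -> P -> K -> O: 5 + 12 + 11 + 12 = 40
Best route has total 16.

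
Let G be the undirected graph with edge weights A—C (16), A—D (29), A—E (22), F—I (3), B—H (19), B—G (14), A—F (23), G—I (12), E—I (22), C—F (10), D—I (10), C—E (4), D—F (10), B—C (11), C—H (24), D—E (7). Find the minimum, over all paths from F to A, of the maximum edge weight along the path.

16

Checking several routes:
F - I - G - B - C - A: max(3, 12, 14, 11, 16) = 16
F - I - D - E - C - A: max(3, 10, 7, 4, 16) = 16
F - C - A: max(10, 16) = 16
F - D - E - C - A: max(10, 7, 4, 16) = 16
F - D - I - G - B - C - A: max(10, 10, 12, 14, 11, 16) = 16
Best route has worst link 16.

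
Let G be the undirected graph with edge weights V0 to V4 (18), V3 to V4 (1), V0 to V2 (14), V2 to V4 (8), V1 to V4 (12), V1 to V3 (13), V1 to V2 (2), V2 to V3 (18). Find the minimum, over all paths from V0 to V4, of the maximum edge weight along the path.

Paths from V0 to V4:
V0 → V2 → V4: max(14, 8) = 14
V0 → V2 → V3 → V4: max(14, 18, 1) = 18
V0 → V2 → V1 → V4: max(14, 2, 12) = 14
V0 → V4: max(18) = 18
V0 → V2 → V1 → V3 → V4: max(14, 2, 13, 1) = 14
V0 → V2 → V3 → V1 → V4: max(14, 18, 13, 12) = 18
Best route has worst link 14.

14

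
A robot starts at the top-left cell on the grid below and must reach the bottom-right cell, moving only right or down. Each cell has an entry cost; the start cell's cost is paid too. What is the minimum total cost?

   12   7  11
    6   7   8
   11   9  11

44

Cheapest: [0,0] → [1,0] → [1,1] → [1,2] → [2,2]
  12 + 6 + 7 + 8 + 11 = 44
(Top row then right column would cost 49.)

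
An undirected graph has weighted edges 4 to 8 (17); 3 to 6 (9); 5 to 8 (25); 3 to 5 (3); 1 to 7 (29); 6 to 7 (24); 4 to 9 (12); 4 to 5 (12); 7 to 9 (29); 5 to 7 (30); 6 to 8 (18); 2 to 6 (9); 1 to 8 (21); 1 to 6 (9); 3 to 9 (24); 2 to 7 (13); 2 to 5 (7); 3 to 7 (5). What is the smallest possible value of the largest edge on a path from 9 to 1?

12

Some routes from 9 to 1:
9 -> 4 -> 5 -> 2 -> 6 -> 1: max(12, 12, 7, 9, 9) = 12
9 -> 4 -> 5 -> 3 -> 6 -> 1: max(12, 12, 3, 9, 9) = 12
9 -> 4 -> 5 -> 3 -> 7 -> 2 -> 6 -> 1: max(12, 12, 3, 5, 13, 9, 9) = 13
The minimum achievable maximum is 12.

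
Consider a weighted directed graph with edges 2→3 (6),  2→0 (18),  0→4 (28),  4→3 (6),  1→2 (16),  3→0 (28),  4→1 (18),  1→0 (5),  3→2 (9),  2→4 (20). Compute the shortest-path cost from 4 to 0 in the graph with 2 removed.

Paths from 4 to 0 avoiding 2:
4 → 1 → 0: 18 + 5 = 23
4 → 3 → 0: 6 + 28 = 34
Best route has total 23.

23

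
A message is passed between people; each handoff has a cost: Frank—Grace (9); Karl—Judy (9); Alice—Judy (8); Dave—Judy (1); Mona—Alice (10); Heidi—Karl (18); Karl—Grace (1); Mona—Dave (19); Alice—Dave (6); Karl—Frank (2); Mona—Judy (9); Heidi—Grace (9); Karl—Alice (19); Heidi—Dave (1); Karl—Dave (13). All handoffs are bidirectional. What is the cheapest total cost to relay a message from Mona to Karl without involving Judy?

Checking several routes:
Mona -> Dave -> Heidi -> Grace -> Karl: 19 + 1 + 9 + 1 = 30
Mona -> Alice -> Dave -> Heidi -> Grace -> Karl: 10 + 6 + 1 + 9 + 1 = 27
Mona -> Alice -> Karl: 10 + 19 = 29
Mona -> Alice -> Dave -> Karl: 10 + 6 + 13 = 29
Shortest: 27.

27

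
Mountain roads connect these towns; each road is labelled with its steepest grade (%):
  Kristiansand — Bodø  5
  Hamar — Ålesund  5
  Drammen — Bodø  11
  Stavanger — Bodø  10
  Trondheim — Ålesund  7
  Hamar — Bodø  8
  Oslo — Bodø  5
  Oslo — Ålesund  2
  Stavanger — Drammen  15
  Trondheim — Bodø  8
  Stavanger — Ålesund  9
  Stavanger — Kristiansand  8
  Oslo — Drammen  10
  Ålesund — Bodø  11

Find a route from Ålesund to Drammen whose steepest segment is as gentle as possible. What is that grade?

10

Comparing a few candidate routes:
Ålesund -> Stavanger -> Kristiansand -> Bodø -> Oslo -> Drammen: max(9, 8, 5, 5, 10) = 10
Ålesund -> Stavanger -> Bodø -> Oslo -> Drammen: max(9, 10, 5, 10) = 10
Ålesund -> Oslo -> Drammen: max(2, 10) = 10
Smallest bottleneck: 10%.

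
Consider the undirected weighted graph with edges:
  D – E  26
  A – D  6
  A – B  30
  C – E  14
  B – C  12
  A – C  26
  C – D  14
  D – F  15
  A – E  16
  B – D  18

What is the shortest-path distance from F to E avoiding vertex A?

41

Paths from F to E avoiding A:
F - D - C - E: 15 + 14 + 14 = 43
F - D - E: 15 + 26 = 41
F - D - B - C - E: 15 + 18 + 12 + 14 = 59
Best route has total 41.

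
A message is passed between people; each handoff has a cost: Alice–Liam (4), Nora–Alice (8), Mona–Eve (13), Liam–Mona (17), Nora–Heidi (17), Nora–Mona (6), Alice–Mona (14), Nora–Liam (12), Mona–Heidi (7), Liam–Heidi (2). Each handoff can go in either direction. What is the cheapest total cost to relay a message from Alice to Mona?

13

Checking several routes:
Alice → Nora → Mona: 8 + 6 = 14
Alice → Liam → Mona: 4 + 17 = 21
Alice → Mona: 14
Alice → Liam → Heidi → Nora → Mona: 4 + 2 + 17 + 6 = 29
Alice → Liam → Nora → Mona: 4 + 12 + 6 = 22
Alice → Liam → Heidi → Mona: 4 + 2 + 7 = 13
Best route has total 13.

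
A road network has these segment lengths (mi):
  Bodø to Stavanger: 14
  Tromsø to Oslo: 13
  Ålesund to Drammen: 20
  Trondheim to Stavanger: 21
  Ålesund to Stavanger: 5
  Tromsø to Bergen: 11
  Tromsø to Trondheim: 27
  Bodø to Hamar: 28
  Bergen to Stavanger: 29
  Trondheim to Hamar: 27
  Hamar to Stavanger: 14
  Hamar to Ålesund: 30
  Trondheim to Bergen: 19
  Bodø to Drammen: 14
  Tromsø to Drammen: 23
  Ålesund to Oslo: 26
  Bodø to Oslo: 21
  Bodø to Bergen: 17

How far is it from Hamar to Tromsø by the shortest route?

Checking several routes:
Hamar → Stavanger → Bergen → Tromsø: 14 + 29 + 11 = 54
Hamar → Stavanger → Bodø → Bergen → Tromsø: 14 + 14 + 17 + 11 = 56
Hamar → Trondheim → Tromsø: 27 + 27 = 54
Hamar → Bodø → Bergen → Tromsø: 28 + 17 + 11 = 56
Best route has total 54 mi.

54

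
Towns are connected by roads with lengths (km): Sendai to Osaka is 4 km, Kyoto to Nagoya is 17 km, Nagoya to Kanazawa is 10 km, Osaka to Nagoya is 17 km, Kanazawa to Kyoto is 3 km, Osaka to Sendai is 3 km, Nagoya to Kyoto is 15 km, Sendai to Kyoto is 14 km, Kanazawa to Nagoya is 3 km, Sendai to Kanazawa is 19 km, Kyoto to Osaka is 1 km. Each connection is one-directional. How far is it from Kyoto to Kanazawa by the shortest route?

Routes from Kyoto to Kanazawa:
Kyoto → Osaka → Sendai → Kanazawa: 1 + 3 + 19 = 23
Kyoto → Osaka → Nagoya → Kanazawa: 1 + 17 + 10 = 28
Kyoto → Nagoya → Kanazawa: 17 + 10 = 27
Shortest: 23 km.

23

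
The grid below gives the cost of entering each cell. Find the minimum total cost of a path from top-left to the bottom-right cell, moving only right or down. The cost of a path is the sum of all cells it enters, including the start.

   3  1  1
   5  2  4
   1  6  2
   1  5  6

Path r0c0 -> r0c1 -> r0c2 -> r1c2 -> r2c2 -> r3c2: 3 + 1 + 1 + 4 + 2 + 6 = 17.

17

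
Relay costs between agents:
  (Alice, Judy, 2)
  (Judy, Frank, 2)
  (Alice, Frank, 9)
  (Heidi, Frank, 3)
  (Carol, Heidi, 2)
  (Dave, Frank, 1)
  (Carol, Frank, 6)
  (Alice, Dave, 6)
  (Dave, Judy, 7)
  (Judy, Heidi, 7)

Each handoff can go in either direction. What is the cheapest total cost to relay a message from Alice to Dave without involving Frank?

Paths from Alice to Dave avoiding Frank:
Alice → Dave: 6
Alice → Judy → Dave: 2 + 7 = 9
Shortest: 6.

6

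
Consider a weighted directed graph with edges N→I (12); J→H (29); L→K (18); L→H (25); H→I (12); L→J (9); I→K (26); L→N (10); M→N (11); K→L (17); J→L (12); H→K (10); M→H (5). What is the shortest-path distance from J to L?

Candidate routes:
J -> H -> I -> K -> L: 29 + 12 + 26 + 17 = 84
J -> L: 12
J -> H -> K -> L: 29 + 10 + 17 = 56
The minimum is 12.

12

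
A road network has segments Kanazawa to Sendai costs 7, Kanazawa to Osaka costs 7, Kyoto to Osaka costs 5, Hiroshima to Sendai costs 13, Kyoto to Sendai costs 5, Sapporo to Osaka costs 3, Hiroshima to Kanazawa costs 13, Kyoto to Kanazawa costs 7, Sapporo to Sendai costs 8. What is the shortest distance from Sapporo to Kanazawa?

10

Checking several routes:
Sapporo → Sendai → Kanazawa: 8 + 7 = 15
Sapporo → Osaka → Kyoto → Kanazawa: 3 + 5 + 7 = 15
Sapporo → Osaka → Kanazawa: 3 + 7 = 10
Best route has total 10.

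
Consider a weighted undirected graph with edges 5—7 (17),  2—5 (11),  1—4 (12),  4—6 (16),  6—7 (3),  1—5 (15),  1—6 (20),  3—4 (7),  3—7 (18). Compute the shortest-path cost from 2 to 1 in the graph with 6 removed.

Paths from 2 to 1 avoiding 6:
2 - 5 - 1: 11 + 15 = 26
2 - 5 - 7 - 3 - 4 - 1: 11 + 17 + 18 + 7 + 12 = 65
Best route has total 26.

26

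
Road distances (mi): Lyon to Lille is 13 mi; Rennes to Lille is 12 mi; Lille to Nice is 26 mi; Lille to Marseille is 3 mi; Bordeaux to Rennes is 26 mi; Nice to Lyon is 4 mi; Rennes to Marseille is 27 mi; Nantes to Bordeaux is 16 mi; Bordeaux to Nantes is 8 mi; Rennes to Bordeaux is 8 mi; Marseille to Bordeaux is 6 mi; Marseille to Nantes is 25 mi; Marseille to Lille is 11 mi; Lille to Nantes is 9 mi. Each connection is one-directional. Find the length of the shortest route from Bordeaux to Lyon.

68

Paths from Bordeaux to Lyon:
Bordeaux-Rennes-Marseille-Lille-Nice-Lyon: 26 + 27 + 11 + 26 + 4 = 94
Bordeaux-Rennes-Lille-Nice-Lyon: 26 + 12 + 26 + 4 = 68
The minimum is 68 mi.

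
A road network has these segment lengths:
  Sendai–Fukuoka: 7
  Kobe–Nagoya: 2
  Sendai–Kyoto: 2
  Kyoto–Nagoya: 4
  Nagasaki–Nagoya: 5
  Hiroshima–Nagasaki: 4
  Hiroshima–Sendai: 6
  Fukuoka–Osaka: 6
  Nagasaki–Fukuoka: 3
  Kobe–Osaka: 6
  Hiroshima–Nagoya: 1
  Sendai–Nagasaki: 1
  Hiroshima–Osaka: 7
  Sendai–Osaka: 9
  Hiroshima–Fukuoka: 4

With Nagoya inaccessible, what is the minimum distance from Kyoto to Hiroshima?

7

Comparing a few candidate routes:
Kyoto → Sendai → Fukuoka → Nagasaki → Hiroshima: 2 + 7 + 3 + 4 = 16
Kyoto → Sendai → Nagasaki → Hiroshima: 2 + 1 + 4 = 7
Kyoto → Sendai → Nagasaki → Fukuoka → Hiroshima: 2 + 1 + 3 + 4 = 10
Kyoto → Sendai → Fukuoka → Hiroshima: 2 + 7 + 4 = 13
Kyoto → Sendai → Hiroshima: 2 + 6 = 8
Shortest: 7.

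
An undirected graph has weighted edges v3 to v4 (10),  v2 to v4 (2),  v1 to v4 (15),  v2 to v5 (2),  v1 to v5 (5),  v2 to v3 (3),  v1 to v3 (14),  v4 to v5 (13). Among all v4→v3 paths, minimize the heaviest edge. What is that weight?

Some routes from v4 to v3:
v4 - v5 - v1 - v3: max(13, 5, 14) = 14
v4 - v1 - v3: max(15, 14) = 15
v4 - v3: max(10) = 10
v4 - v2 - v5 - v1 - v3: max(2, 2, 5, 14) = 14
v4 - v5 - v2 - v3: max(13, 2, 3) = 13
v4 - v2 - v3: max(2, 3) = 3
Best route has worst link 3.

3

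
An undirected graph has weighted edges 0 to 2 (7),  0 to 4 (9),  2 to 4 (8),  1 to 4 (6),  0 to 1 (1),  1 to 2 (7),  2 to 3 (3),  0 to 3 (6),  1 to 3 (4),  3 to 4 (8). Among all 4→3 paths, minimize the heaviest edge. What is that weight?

Checking several routes:
4 - 1 - 2 - 3: max(6, 7, 3) = 7
4 - 1 - 3: max(6, 4) = 6
4 - 1 - 0 - 2 - 3: max(6, 1, 7, 3) = 7
4 - 1 - 0 - 3: max(6, 1, 6) = 6
4 - 1 - 2 - 0 - 3: max(6, 7, 7, 6) = 7
Best route has worst link 6.

6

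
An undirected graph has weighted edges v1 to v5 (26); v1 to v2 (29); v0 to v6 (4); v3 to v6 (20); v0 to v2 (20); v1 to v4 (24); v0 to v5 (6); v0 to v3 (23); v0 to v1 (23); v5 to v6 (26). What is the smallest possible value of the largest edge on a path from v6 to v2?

20

A few of the v6→v2 routes:
v6 → v3 → v0 → v1 → v2: max(20, 23, 23, 29) = 29
v6 → v5 → v1 → v0 → v2: max(26, 26, 23, 20) = 26
v6 → v3 → v0 → v2: max(20, 23, 20) = 23
v6 → v3 → v0 → v5 → v1 → v2: max(20, 23, 6, 26, 29) = 29
v6 → v0 → v2: max(4, 20) = 20
v6 → v5 → v0 → v2: max(26, 6, 20) = 26
The minimum achievable maximum is 20.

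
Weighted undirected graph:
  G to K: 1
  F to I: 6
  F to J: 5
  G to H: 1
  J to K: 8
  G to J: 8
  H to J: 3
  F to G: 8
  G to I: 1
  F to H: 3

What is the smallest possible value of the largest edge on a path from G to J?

Some routes from G to J:
G - H - J: max(1, 3) = 3
G - H - F - J: max(1, 3, 5) = 5
G - J: max(8) = 8
G - I - F - J: max(1, 6, 5) = 6
G - K - J: max(1, 8) = 8
G - I - F - H - J: max(1, 6, 3, 3) = 6
The minimum achievable maximum is 3.

3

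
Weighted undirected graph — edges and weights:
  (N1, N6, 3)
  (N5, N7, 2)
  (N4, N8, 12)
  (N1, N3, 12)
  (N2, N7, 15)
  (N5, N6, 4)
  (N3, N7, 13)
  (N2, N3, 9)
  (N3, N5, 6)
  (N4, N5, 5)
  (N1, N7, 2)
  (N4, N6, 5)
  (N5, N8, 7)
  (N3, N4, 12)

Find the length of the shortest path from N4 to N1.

A few of the N4→N1 routes:
N4→N5→N6→N1: 5 + 4 + 3 = 12
N4→N5→N7→N1: 5 + 2 + 2 = 9
N4→N6→N1: 5 + 3 = 8
Best route has total 8.

8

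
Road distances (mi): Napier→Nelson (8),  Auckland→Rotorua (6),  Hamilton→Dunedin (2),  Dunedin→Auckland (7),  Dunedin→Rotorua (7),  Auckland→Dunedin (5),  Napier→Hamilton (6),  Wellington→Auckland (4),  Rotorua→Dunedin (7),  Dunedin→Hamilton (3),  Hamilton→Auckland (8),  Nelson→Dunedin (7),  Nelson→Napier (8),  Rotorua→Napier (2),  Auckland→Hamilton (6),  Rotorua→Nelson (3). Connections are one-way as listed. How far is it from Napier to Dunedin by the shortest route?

8

Candidate routes:
Napier→Hamilton→Auckland→Rotorua→Dunedin: 6 + 8 + 6 + 7 = 27
Napier→Hamilton→Auckland→Dunedin: 6 + 8 + 5 = 19
Napier→Hamilton→Auckland→Rotorua→Nelson→Dunedin: 6 + 8 + 6 + 3 + 7 = 30
Napier→Nelson→Dunedin: 8 + 7 = 15
Napier→Hamilton→Dunedin: 6 + 2 = 8
Best route has total 8 mi.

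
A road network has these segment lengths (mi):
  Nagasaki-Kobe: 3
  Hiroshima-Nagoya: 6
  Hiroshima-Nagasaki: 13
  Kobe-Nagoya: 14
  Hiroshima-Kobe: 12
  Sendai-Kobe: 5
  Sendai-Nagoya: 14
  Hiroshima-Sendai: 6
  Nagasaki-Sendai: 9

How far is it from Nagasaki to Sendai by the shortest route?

8

Comparing a few candidate routes:
Nagasaki -> Sendai: 9
Nagasaki -> Kobe -> Sendai: 3 + 5 = 8
Nagasaki -> Hiroshima -> Sendai: 13 + 6 = 19
Nagasaki -> Kobe -> Hiroshima -> Sendai: 3 + 12 + 6 = 21
Shortest: 8 mi.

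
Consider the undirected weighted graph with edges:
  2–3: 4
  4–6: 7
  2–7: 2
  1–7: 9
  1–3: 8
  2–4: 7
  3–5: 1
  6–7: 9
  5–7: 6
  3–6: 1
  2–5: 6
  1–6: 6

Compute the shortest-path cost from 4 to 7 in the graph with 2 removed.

Checking several routes:
4-6-3-5-7: 7 + 1 + 1 + 6 = 15
4-6-3-1-7: 7 + 1 + 8 + 9 = 25
4-6-7: 7 + 9 = 16
4-6-1-7: 7 + 6 + 9 = 22
Shortest: 15.

15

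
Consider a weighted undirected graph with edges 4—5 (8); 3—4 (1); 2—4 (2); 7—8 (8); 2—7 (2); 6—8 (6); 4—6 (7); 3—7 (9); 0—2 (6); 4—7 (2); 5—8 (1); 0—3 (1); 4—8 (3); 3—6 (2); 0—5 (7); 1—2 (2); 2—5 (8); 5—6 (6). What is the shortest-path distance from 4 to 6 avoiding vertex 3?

7

Some routes from 4 to 6 avoiding 3:
4-8-6: 3 + 6 = 9
4-7-8-6: 2 + 8 + 6 = 16
4-6: 7
4-8-5-6: 3 + 1 + 6 = 10
4-5-8-6: 8 + 1 + 6 = 15
4-5-6: 8 + 6 = 14
Best route has total 7.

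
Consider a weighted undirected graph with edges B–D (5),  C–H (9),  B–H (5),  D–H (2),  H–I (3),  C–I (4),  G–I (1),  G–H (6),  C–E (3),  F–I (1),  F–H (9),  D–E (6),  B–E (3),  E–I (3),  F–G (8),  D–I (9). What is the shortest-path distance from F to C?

5

Checking several routes:
F→I→E→C: 1 + 3 + 3 = 7
F→G→I→C: 8 + 1 + 4 = 13
F→G→I→E→C: 8 + 1 + 3 + 3 = 15
F→I→H→B→E→C: 1 + 3 + 5 + 3 + 3 = 15
F→I→C: 1 + 4 = 5
F→I→H→C: 1 + 3 + 9 = 13
The minimum is 5.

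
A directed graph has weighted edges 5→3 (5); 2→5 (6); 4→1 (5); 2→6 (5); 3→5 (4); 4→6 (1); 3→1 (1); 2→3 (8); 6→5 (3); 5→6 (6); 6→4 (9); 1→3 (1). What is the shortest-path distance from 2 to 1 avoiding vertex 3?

Paths from 2 to 1 avoiding 3:
2 -> 6 -> 4 -> 1: 5 + 9 + 5 = 19
2 -> 5 -> 6 -> 4 -> 1: 6 + 6 + 9 + 5 = 26
Shortest: 19.

19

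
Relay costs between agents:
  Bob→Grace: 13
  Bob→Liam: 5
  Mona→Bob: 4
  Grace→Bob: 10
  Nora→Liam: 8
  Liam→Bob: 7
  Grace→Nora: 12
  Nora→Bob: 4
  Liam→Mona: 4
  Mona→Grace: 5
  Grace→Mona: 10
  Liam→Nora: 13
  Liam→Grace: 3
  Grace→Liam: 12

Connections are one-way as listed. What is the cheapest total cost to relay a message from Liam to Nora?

13

Candidate routes:
Liam → Nora: 13
Liam → Bob → Grace → Nora: 7 + 13 + 12 = 32
Liam → Mona → Bob → Grace → Nora: 4 + 4 + 13 + 12 = 33
Liam → Grace → Nora: 3 + 12 = 15
Liam → Mona → Grace → Nora: 4 + 5 + 12 = 21
The minimum is 13.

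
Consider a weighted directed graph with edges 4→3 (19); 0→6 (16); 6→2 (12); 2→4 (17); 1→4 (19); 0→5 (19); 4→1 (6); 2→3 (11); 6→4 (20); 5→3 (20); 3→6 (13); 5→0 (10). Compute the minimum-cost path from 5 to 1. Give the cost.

52

Candidate routes:
5 -> 3 -> 6 -> 4 -> 1: 20 + 13 + 20 + 6 = 59
5 -> 0 -> 6 -> 4 -> 1: 10 + 16 + 20 + 6 = 52
5 -> 3 -> 6 -> 2 -> 4 -> 1: 20 + 13 + 12 + 17 + 6 = 68
5 -> 0 -> 6 -> 2 -> 4 -> 1: 10 + 16 + 12 + 17 + 6 = 61
Best route has total 52.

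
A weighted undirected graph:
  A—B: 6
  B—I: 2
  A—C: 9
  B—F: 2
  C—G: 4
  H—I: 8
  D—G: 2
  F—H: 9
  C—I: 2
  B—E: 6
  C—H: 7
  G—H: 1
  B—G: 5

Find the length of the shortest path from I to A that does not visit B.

11

Routes from I to A avoiding B:
I → H → G → C → A: 8 + 1 + 4 + 9 = 22
I → H → C → A: 8 + 7 + 9 = 24
I → C → A: 2 + 9 = 11
Best route has total 11.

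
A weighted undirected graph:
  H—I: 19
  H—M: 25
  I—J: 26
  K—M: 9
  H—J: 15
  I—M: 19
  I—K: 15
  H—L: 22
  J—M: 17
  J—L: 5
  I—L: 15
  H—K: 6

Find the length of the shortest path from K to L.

26

Some routes from K to L:
K → M → J → L: 9 + 17 + 5 = 31
K → H → J → L: 6 + 15 + 5 = 26
K → H → I → L: 6 + 19 + 15 = 40
K → I → L: 15 + 15 = 30
K → M → I → L: 9 + 19 + 15 = 43
K → H → L: 6 + 22 = 28
The minimum is 26.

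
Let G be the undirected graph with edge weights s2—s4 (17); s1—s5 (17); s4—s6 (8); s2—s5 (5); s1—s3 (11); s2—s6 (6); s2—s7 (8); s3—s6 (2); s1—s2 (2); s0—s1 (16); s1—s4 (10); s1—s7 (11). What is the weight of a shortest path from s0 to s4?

A few of the s0→s4 routes:
s0→s1→s2→s6→s4: 16 + 2 + 6 + 8 = 32
s0→s1→s4: 16 + 10 = 26
s0→s1→s2→s4: 16 + 2 + 17 = 35
The minimum is 26.

26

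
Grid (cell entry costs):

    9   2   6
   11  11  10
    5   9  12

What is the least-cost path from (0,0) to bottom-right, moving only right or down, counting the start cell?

39

One optimal route is (0,0)→(0,1)→(0,2)→(1,2)→(2,2).
Its cost is 9 + 2 + 6 + 10 + 12 = 39.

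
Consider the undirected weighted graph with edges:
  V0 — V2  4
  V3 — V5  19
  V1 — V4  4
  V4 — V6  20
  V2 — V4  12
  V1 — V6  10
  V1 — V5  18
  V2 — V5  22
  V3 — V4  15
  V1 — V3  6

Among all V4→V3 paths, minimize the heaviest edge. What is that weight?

6

Checking several routes:
V4→V1→V5→V3: max(4, 18, 19) = 19
V4→V3: max(15) = 15
V4→V6→V1→V3: max(20, 10, 6) = 20
V4→V6→V1→V5→V3: max(20, 10, 18, 19) = 20
V4→V1→V3: max(4, 6) = 6
V4→V2→V5→V1→V3: max(12, 22, 18, 6) = 22
Best route has worst link 6.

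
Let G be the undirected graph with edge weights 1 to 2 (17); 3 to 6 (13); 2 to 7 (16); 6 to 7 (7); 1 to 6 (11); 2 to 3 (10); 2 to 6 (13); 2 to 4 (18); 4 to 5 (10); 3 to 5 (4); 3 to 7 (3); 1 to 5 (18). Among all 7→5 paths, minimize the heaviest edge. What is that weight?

Comparing a few candidate routes:
7 - 3 - 5: max(3, 4) = 4
7 - 2 - 6 - 3 - 5: max(16, 13, 13, 4) = 16
7 - 2 - 3 - 5: max(16, 10, 4) = 16
7 - 6 - 2 - 3 - 5: max(7, 13, 10, 4) = 13
7 - 6 - 3 - 5: max(7, 13, 4) = 13
The minimum achievable maximum is 4.

4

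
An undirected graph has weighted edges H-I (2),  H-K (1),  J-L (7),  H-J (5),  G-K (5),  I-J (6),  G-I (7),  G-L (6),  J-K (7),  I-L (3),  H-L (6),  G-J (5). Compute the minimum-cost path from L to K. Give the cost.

Checking several routes:
L-J-K: 7 + 7 = 14
L-G-K: 6 + 5 = 11
L-H-K: 6 + 1 = 7
L-I-J-H-K: 3 + 6 + 5 + 1 = 15
L-J-H-K: 7 + 5 + 1 = 13
L-I-H-K: 3 + 2 + 1 = 6
Best route has total 6.

6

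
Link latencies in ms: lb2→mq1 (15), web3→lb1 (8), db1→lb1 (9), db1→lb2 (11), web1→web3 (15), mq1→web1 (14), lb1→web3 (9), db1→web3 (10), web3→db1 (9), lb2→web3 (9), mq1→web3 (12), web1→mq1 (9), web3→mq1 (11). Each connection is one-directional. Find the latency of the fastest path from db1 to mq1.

Candidate routes:
db1→lb2→mq1: 11 + 15 = 26
db1→web3→mq1: 10 + 11 = 21
db1→lb1→web3→mq1: 9 + 9 + 11 = 29
db1→lb2→web3→mq1: 11 + 9 + 11 = 31
Shortest: 21 ms.

21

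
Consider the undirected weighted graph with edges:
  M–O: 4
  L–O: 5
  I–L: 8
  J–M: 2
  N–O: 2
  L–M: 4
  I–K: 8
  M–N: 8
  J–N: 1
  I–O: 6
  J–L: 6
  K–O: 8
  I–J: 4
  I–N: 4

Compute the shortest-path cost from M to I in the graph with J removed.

A few of the M→I routes:
M - O - N - I: 4 + 2 + 4 = 10
M - L - I: 4 + 8 = 12
M - L - O - I: 4 + 5 + 6 = 15
M - N - I: 8 + 4 = 12
M - O - I: 4 + 6 = 10
Shortest: 10.

10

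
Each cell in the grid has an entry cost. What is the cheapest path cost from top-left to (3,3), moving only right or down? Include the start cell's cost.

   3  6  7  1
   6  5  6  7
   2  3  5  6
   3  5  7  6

31

Cheapest: (0,0) (1,0) (2,0) (2,1) (2,2) (2,3) (3,3)
  3 + 6 + 2 + 3 + 5 + 6 + 6 = 31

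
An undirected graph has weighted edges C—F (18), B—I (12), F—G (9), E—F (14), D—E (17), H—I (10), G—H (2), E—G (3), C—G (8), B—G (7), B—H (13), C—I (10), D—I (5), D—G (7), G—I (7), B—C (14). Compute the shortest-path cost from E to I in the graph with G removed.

22

Paths from E to I avoiding G:
E → F → C → B → H → I: 14 + 18 + 14 + 13 + 10 = 69
E → F → C → B → I: 14 + 18 + 14 + 12 = 58
E → F → C → I: 14 + 18 + 10 = 42
E → D → I: 17 + 5 = 22
Best route has total 22.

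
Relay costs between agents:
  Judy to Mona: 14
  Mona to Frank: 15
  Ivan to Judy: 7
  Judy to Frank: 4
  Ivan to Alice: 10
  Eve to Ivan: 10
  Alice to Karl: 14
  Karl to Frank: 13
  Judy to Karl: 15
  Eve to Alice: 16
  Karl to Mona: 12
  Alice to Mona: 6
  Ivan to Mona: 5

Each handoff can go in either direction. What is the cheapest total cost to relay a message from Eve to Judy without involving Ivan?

36

Some routes from Eve to Judy avoiding Ivan:
Eve - Alice - Mona - Judy: 16 + 6 + 14 = 36
Eve - Alice - Karl - Judy: 16 + 14 + 15 = 45
Eve - Alice - Karl - Frank - Judy: 16 + 14 + 13 + 4 = 47
Eve - Alice - Mona - Frank - Judy: 16 + 6 + 15 + 4 = 41
Best route has total 36.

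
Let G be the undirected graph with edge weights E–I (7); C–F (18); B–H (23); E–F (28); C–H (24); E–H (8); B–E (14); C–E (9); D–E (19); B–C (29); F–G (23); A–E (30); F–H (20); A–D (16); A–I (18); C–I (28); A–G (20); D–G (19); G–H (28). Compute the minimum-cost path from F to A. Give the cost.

Some routes from F to A:
F -> H -> E -> I -> A: 20 + 8 + 7 + 18 = 53
F -> C -> E -> A: 18 + 9 + 30 = 57
F -> E -> I -> A: 28 + 7 + 18 = 53
F -> C -> E -> I -> A: 18 + 9 + 7 + 18 = 52
F -> G -> A: 23 + 20 = 43
The minimum is 43.

43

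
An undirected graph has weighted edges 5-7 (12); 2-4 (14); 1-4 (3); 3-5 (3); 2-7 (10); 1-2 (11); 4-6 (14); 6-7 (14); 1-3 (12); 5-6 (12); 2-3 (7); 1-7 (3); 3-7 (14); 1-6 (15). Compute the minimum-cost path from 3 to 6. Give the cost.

A few of the 3→6 routes:
3 - 5 - 6: 3 + 12 = 15
3 - 7 - 6: 14 + 14 = 28
3 - 1 - 6: 12 + 15 = 27
The minimum is 15.

15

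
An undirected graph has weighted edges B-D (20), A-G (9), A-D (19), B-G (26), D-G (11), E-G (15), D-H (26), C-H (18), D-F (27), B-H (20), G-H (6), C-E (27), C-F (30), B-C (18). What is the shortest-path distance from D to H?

17

Comparing a few candidate routes:
D→H: 26
D→B→H: 20 + 20 = 40
D→G→H: 11 + 6 = 17
D→A→G→H: 19 + 9 + 6 = 34
Best route has total 17.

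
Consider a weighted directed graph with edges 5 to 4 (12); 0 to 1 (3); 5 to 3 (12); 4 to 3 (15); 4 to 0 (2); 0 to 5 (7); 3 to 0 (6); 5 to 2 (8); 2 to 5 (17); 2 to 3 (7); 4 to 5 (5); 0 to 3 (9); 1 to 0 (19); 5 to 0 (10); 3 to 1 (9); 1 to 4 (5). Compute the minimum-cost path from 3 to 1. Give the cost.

9

Paths from 3 to 1:
3 → 1: 9
3 → 0 → 1: 6 + 3 = 9
Best route has total 9.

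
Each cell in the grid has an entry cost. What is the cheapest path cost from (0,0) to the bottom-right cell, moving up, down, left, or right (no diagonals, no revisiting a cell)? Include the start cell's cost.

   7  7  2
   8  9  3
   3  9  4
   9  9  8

Take r0c0 → r0c1 → r0c2 → r1c2 → r2c2 → r3c2 for a total of 7 + 7 + 2 + 3 + 4 + 8 = 31.

31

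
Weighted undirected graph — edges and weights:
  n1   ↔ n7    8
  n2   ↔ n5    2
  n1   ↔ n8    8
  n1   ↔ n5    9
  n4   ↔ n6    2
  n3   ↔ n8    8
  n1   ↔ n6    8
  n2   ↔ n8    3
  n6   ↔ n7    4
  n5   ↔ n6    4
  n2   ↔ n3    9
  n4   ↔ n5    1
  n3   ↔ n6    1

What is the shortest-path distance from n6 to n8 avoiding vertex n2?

Checking several routes:
n6 - n1 - n8: 8 + 8 = 16
n6 - n7 - n1 - n8: 4 + 8 + 8 = 20
n6 - n4 - n5 - n1 - n8: 2 + 1 + 9 + 8 = 20
n6 - n3 - n8: 1 + 8 = 9
Best route has total 9.

9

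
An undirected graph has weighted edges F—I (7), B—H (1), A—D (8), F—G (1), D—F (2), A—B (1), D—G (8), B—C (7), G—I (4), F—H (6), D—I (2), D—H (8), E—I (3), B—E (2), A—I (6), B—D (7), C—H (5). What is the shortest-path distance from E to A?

Checking several routes:
E - I - A: 3 + 6 = 9
E - B - A: 2 + 1 = 3
E - I - D - A: 3 + 2 + 8 = 13
Best route has total 3.

3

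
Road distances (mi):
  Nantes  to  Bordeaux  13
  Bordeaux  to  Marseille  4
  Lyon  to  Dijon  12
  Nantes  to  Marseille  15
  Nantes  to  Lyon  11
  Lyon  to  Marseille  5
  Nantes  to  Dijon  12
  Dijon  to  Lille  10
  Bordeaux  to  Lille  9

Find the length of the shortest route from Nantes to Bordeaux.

13

Comparing a few candidate routes:
Nantes → Marseille → Bordeaux: 15 + 4 = 19
Nantes → Lyon → Marseille → Bordeaux: 11 + 5 + 4 = 20
Nantes → Dijon → Lille → Bordeaux: 12 + 10 + 9 = 31
Nantes → Bordeaux: 13
The minimum is 13 mi.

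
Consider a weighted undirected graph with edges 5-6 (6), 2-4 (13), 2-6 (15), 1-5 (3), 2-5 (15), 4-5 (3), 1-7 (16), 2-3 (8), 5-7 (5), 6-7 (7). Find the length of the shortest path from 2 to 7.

A few of the 2→7 routes:
2 → 6 → 7: 15 + 7 = 22
2 → 4 → 5 → 7: 13 + 3 + 5 = 21
2 → 5 → 7: 15 + 5 = 20
Shortest: 20.

20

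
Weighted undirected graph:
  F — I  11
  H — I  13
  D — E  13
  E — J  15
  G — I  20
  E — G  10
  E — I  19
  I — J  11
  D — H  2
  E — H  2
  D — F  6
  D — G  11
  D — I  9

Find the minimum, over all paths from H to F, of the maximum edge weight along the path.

Comparing a few candidate routes:
H-I-F: max(13, 11) = 13
H-E-G-D-F: max(2, 10, 11, 6) = 11
H-D-F: max(2, 6) = 6
H-E-G-D-I-F: max(2, 10, 11, 9, 11) = 11
H-I-D-F: max(13, 9, 6) = 13
H-D-I-F: max(2, 9, 11) = 11
Smallest bottleneck: 6.

6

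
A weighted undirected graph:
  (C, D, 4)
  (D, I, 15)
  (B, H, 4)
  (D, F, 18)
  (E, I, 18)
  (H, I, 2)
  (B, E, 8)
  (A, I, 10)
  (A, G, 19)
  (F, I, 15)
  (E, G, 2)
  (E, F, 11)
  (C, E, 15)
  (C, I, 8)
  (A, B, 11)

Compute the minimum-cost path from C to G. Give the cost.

Some routes from C to G:
C-E-G: 15 + 2 = 17
C-I-H-B-E-G: 8 + 2 + 4 + 8 + 2 = 24
C-D-F-E-G: 4 + 18 + 11 + 2 = 35
C-D-I-H-B-E-G: 4 + 15 + 2 + 4 + 8 + 2 = 35
C-I-E-G: 8 + 18 + 2 = 28
Shortest: 17.

17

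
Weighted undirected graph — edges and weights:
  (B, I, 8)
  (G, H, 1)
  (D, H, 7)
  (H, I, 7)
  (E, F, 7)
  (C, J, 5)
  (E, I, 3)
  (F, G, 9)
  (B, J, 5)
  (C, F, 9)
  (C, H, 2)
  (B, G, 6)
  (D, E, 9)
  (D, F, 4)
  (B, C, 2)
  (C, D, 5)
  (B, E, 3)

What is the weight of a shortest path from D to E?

Some routes from D to E:
D-H-C-B-E: 7 + 2 + 2 + 3 = 14
D-E: 9
D-C-B-E: 5 + 2 + 3 = 10
D-F-E: 4 + 7 = 11
D-H-I-E: 7 + 7 + 3 = 17
Shortest: 9.

9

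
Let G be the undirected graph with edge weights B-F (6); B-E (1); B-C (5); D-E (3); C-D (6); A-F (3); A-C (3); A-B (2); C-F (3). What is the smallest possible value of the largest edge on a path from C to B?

3

Checking several routes:
C-A-B: max(3, 2) = 3
C-B: max(5) = 5
C-A-F-B: max(3, 3, 6) = 6
C-F-A-B: max(3, 3, 2) = 3
The minimum achievable maximum is 3.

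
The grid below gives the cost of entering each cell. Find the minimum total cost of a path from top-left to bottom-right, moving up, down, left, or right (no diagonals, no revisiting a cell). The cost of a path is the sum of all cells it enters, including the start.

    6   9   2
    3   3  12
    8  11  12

One optimal route is r0c0→r1c0→r1c1→r2c1→r2c2.
Its cost is 6 + 3 + 3 + 11 + 12 = 35.

35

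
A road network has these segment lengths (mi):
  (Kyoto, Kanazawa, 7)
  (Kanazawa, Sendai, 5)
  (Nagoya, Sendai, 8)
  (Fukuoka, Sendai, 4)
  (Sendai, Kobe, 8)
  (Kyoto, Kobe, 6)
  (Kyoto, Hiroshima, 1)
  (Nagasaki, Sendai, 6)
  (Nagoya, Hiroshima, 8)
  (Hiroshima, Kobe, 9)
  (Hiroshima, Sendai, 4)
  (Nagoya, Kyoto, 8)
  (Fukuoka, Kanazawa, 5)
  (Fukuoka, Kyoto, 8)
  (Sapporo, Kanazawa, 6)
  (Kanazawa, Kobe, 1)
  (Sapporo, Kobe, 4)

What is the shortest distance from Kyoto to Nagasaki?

11

Comparing a few candidate routes:
Kyoto-Kobe-Kanazawa-Sendai-Nagasaki: 6 + 1 + 5 + 6 = 18
Kyoto-Hiroshima-Sendai-Nagasaki: 1 + 4 + 6 = 11
Kyoto-Kanazawa-Sendai-Nagasaki: 7 + 5 + 6 = 18
Best route has total 11 mi.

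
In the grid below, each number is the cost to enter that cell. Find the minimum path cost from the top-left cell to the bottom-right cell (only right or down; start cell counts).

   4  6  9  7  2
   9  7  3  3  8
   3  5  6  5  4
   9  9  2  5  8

Cheapest: (0,0) -> (0,1) -> (1,1) -> (1,2) -> (1,3) -> (2,3) -> (2,4) -> (3,4)
  4 + 6 + 7 + 3 + 3 + 5 + 4 + 8 = 40

40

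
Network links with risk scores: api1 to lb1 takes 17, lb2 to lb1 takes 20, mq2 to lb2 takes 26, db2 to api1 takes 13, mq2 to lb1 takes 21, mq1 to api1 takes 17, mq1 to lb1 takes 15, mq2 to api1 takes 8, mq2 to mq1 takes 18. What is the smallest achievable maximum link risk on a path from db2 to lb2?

20

A few of the db2→lb2 routes:
db2-api1-mq1-lb1-lb2: max(13, 17, 15, 20) = 20
db2-api1-mq2-mq1-lb1-lb2: max(13, 8, 18, 15, 20) = 20
db2-api1-mq1-mq2-lb1-lb2: max(13, 17, 18, 21, 20) = 21
db2-api1-mq2-lb1-lb2: max(13, 8, 21, 20) = 21
db2-api1-mq2-lb2: max(13, 8, 26) = 26
db2-api1-lb1-lb2: max(13, 17, 20) = 20
Best route has worst link 20.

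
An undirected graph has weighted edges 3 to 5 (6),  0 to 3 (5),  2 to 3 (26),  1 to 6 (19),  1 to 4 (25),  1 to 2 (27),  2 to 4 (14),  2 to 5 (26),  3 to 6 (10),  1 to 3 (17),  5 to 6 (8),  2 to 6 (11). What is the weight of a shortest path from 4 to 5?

33

A few of the 4→5 routes:
4 → 2 → 3 → 5: 14 + 26 + 6 = 46
4 → 2 → 5: 14 + 26 = 40
4 → 1 → 3 → 5: 25 + 17 + 6 = 48
4 → 2 → 6 → 3 → 5: 14 + 11 + 10 + 6 = 41
4 → 2 → 6 → 5: 14 + 11 + 8 = 33
The minimum is 33.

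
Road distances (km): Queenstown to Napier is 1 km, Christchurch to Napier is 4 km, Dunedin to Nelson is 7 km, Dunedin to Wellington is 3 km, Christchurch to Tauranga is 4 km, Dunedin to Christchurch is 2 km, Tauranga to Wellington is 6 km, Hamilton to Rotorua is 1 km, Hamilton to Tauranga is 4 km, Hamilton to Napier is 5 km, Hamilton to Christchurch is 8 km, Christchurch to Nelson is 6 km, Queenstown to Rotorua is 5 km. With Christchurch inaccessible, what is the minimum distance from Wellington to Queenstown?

Paths from Wellington to Queenstown avoiding Christchurch:
Wellington - Tauranga - Hamilton - Rotorua - Queenstown: 6 + 4 + 1 + 5 = 16
Wellington - Tauranga - Hamilton - Napier - Queenstown: 6 + 4 + 5 + 1 = 16
Shortest: 16 km.

16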